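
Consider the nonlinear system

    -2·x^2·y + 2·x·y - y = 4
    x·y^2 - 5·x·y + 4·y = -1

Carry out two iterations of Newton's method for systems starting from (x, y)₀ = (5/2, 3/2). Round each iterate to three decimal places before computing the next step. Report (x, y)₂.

(1.314, -1.646)

At (5/2, 3/2): F = (-16.750, -6.125).
Jacobian J = [[-4·x·y + 2·y, -2·x^2 + 2·x - 1], [y^2 - 5·y, 2·x·y - 5·x + 4]].
At the point, J = [[-12.000, -8.500], [-5.250, -1.000]] (det J = -32.625).
Solving J·Δ = −F gives Δ = (-1.082, -0.443).
Then the next iterate is (x, y)₁ = (1.418, 1.057).
Round to (1.418, 1.057) and repeat: F = (-6.31002, -0.68187), J = [[-3.88130, -2.18545], [-4.16775, -0.09235]].
Δ = (-0.104, -2.703), so (x, y)₂ = (1.314, -1.646).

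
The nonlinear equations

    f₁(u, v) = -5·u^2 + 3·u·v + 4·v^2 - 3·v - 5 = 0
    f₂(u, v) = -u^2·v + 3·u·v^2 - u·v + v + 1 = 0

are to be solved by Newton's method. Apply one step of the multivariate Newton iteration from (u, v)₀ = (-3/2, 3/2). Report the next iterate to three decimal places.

(-0.559, 1.532)

At (-3/2, 3/2): F = (-18.500, -8.750).
Jacobian J = [[-10·u + 3·v, 3·u + 8·v - 3], [-2·u·v + 3·v^2 - v, -u^2 + 6·u·v - u + 1]].
At the point, J = [[19.500, 4.500], [9.750, -13.250]] (det J = -302.250).
Solving J·Δ = −F gives Δ = (0.941, 0.032).
Then the next iterate is (u, v)₁ = (-0.559, 1.532).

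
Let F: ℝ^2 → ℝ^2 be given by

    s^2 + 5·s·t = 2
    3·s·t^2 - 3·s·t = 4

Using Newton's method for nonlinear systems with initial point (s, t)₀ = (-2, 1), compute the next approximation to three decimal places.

At (-2, 1): F = (-8.000, -4.000).
Jacobian J = [[2·s + 5·t, 5·s], [3·t^2 - 3·t, 6·s·t - 3·s]].
At the point, J = [[1.000, -10.000], [0.000, -6.000]] (det J = -6.000).
Solving J·Δ = −F gives Δ = (1.333, -0.667).
Then the next iterate is (s, t)₁ = (-0.667, 0.333).

(-0.667, 0.333)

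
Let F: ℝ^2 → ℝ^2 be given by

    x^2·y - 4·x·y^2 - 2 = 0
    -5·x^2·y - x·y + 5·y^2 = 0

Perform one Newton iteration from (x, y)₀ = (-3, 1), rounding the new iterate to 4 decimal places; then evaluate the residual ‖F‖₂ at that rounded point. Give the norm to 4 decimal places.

12.0025

At (-3, 1): F = (19.0000, -37.0000).
Jacobian J = [[2·x·y - 4·y^2, x^2 - 8·x·y], [-10·x·y - y, -5·x^2 - x + 10·y]].
At the point, J = [[-10.0000, 33.0000], [29.0000, -32.0000]] (det J = -637.0000).
Solving J·Δ = −F gives Δ = (0.9623, -0.2841).
Then the next iterate is (x, y)₁ = (-2.0377, 0.7159).
Re-evaluating at (-2.0377, 0.7159): F = (5.149965, -10.841523), so ‖F‖₂ = 12.0025.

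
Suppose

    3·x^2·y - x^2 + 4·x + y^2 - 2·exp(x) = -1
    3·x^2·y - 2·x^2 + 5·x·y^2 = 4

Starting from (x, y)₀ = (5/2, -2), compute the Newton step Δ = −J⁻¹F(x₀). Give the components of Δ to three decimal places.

At (5/2, -2): F = (-53.11499, -4.000).
Jacobian J = [[6·x·y - 2·x - 2·exp(x) + 4, 3·x^2 + 2·y], [6·x·y - 4·x + 5·y^2, 3·x^2 + 10·x·y]].
At the point, J = [[-55.36499, 14.750], [-20.000, -31.250]] (det J = 2025.15587).
Solving J·Δ = −F gives Δ = (-0.849, 0.415).

(-0.849, 0.415)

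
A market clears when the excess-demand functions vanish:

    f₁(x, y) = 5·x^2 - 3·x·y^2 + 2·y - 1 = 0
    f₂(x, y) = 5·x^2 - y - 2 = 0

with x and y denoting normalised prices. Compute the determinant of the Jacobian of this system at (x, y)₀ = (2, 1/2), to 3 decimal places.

J = [[10·x - 3·y^2, -6·x·y + 2], [10·x, -1]].
At the point, J = [[19.250, -4.000], [20.000, -1.000]].
det J = 60.750.

60.750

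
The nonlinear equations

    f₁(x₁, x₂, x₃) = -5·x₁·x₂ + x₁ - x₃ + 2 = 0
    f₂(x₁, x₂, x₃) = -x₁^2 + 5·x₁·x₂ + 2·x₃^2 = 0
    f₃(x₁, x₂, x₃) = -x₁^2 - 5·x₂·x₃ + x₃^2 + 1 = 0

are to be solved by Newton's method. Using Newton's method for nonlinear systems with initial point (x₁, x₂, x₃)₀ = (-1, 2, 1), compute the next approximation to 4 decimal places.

(-3.0000, -3.2667, 2.6667)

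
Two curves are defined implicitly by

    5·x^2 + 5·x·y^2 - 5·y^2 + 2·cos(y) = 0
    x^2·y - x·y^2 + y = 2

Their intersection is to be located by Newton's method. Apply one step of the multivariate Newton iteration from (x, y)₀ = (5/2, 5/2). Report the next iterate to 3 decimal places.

At (5/2, 5/2): F = (76.52271, 0.500).
Jacobian J = [[10·x + 5·y^2, 10·x·y - 10·y - 2·sin(y)], [2·x·y - y^2, x^2 - 2·x·y + 1]].
At the point, J = [[56.250, 36.30306], [6.250, -5.250]] (det J = -522.20660).
Solving J·Δ = −F gives Δ = (-0.804, -0.862).
Then the next iterate is (x, y)₁ = (1.696, 1.638).

(1.696, 1.638)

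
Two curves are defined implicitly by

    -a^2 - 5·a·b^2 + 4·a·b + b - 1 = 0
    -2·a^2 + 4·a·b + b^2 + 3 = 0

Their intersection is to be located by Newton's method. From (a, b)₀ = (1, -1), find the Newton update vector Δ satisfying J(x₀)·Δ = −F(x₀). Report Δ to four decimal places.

(-0.0612, 0.7551)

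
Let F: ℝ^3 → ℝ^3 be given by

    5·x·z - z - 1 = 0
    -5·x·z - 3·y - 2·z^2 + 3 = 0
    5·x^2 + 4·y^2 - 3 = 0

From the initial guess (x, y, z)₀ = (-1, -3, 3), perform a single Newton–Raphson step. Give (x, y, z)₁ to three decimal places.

At (-1, -3, 3): F = (-19.000, 9.000, 38.000).
Jacobian J = [[5·z, 0, 5·x - 1], [-5·z, -3, -5·x - 4·z], [10·x, 8·y, 0]].
At the point, J = [[15.000, 0.000, -6.000], [-15.000, -3.000, -7.000], [-10.000, -24.000, 0.000]] (det J = -4500.000).
Solving J·Δ = −F gives Δ = (0.845, 1.231, -1.053).
Then the next iterate is (x, y, z)₁ = (-0.155, -1.769, 1.947).

(-0.155, -1.769, 1.947)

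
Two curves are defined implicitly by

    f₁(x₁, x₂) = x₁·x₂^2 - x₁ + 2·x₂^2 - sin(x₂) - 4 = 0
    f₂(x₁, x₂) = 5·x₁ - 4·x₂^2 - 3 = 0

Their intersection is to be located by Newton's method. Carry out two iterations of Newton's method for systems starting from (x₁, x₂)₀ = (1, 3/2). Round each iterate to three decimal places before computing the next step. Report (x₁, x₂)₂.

At (1, 3/2): F = (0.75251, -7.000).
Jacobian J = [[x₂^2 - 1, 2·x₁·x₂ + 4·x₂ - cos(x₂)], [5, -8·x₂]].
At the point, J = [[1.250, 8.92926], [5.000, -12.000]] (det J = -59.64631).
Solving J·Δ = −F gives Δ = (0.897, -0.210).
Then the next iterate is (x₁, x₂)₁ = (1.897, 1.290).
Round to (1.897, 1.290) and repeat: F = (-0.37284, -0.17140), J = [[0.66410, 9.77714], [5.000, -10.320]].
Δ = (0.099, 0.031), so (x₁, x₂)₂ = (1.996, 1.321).

(1.996, 1.321)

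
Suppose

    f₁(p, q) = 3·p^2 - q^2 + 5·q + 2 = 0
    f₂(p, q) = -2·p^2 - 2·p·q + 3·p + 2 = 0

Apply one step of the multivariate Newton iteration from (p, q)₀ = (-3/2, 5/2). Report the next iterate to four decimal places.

(0.1667, 0.1111)

At (-3/2, 5/2): F = (15.0000, 0.5000).
Jacobian J = [[6·p, -2·q + 5], [-4·p - 2·q + 3, -2·p]].
At the point, J = [[-9.0000, 0.0000], [4.0000, 3.0000]] (det J = -27.0000).
Solving J·Δ = −F gives Δ = (1.6667, -2.3889).
Then the next iterate is (p, q)₁ = (0.1667, 0.1111).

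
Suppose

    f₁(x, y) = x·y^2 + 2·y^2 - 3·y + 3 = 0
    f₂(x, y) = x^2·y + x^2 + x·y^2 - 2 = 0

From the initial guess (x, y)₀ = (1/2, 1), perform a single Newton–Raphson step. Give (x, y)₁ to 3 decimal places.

(1.579, -0.789)

At (1/2, 1): F = (2.500, -1.000).
Jacobian J = [[y^2, 2·x·y + 4·y - 3], [2·x·y + 2·x + y^2, x^2 + 2·x·y]].
At the point, J = [[1.000, 2.000], [3.000, 1.250]] (det J = -4.750).
Solving J·Δ = −F gives Δ = (1.079, -1.789).
Then the next iterate is (x, y)₁ = (1.579, -0.789).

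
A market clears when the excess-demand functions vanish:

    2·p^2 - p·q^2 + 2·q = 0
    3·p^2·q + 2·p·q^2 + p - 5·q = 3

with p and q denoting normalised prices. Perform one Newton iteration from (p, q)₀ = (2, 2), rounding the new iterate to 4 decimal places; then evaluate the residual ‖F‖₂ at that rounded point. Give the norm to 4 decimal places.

At (2, 2): F = (4.0000, 29.0000).
Jacobian J = [[4·p - q^2, -2·p·q + 2], [6·p·q + 2·q^2 + 1, 3·p^2 + 4·p·q - 5]].
At the point, J = [[4.0000, -6.0000], [33.0000, 23.0000]] (det J = 290.0000).
Solving J·Δ = −F gives Δ = (-0.9172, 0.0552).
Then the next iterate is (p, q)₁ = (1.0828, 2.0552).
Re-evaluating at (1.0828, 2.0552): F = (1.881730, 4.182857), so ‖F‖₂ = 4.5866.

4.5866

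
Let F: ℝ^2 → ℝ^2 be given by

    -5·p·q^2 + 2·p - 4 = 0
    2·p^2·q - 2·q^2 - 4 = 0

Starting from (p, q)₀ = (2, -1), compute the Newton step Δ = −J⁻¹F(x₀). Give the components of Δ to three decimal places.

(-1.290, 0.306)

At (2, -1): F = (-10.000, -14.000).
Jacobian J = [[-5·q^2 + 2, -10·p·q], [4·p·q, 2·p^2 - 4·q]].
At the point, J = [[-3.000, 20.000], [-8.000, 12.000]] (det J = 124.000).
Solving J·Δ = −F gives Δ = (-1.290, 0.306).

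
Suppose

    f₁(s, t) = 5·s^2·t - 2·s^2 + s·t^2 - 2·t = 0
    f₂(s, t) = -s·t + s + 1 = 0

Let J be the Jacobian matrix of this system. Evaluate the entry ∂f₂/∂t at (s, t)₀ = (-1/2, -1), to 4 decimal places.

0.5000

∂f₂/∂t = -s.
At (-1/2, -1) this is 0.5000.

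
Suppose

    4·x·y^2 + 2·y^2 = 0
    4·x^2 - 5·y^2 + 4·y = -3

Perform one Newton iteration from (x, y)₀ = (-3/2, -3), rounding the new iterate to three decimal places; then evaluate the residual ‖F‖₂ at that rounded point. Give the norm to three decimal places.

At (-3/2, -3): F = (-36.000, -45.000).
Jacobian J = [[4·y^2, 8·x·y + 4·y], [8·x, -10·y + 4]].
At the point, J = [[36.000, 24.000], [-12.000, 34.000]] (det J = 1512.000).
Solving J·Δ = −F gives Δ = (0.095, 1.357).
Then the next iterate is (x, y)₁ = (-1.405, -1.643).
Re-evaluating at (-1.405, -1.643): F = (-9.77201, -9.17314), so ‖F‖₂ = 13.403.

13.403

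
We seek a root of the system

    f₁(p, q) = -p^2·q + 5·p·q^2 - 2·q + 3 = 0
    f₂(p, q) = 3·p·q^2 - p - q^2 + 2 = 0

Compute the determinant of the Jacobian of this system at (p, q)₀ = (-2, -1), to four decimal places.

-14.0000

J = [[-2·p·q + 5·q^2, -p^2 + 10·p·q - 2], [3·q^2 - 1, 6·p·q - 2·q]].
At the point, J = [[1.0000, 14.0000], [2.0000, 14.0000]].
det J = -14.0000.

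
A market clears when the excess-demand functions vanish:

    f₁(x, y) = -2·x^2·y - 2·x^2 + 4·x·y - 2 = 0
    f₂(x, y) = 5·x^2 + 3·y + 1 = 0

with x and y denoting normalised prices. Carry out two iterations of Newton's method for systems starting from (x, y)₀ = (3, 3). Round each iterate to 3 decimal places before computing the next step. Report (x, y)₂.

(0.034, -0.333)

At (3, 3): F = (-38.000, 55.000).
Jacobian J = [[-4·x·y - 4·x + 4·y, -2·x^2 + 4·x], [10·x, 3]].
At the point, J = [[-36.000, -6.000], [30.000, 3.000]] (det J = 72.000).
Solving J·Δ = −F gives Δ = (-3.000, 11.667).
Then the next iterate is (x, y)₁ = (0.000, 14.667).
Round to (0.000, 14.667) and repeat: F = (-2.000, 45.001), J = [[58.668, 0.000], [0.000, 3.000]].
Δ = (0.034, -15.000), so (x, y)₂ = (0.034, -0.333).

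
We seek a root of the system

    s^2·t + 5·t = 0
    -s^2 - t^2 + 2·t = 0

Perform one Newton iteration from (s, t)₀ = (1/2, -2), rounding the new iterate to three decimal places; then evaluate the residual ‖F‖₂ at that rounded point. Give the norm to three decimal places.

15.217

At (1/2, -2): F = (-10.500, -8.250).
Jacobian J = [[2·s·t, s^2 + 5], [-2·s, -2·t + 2]].
At the point, J = [[-2.000, 5.250], [-1.000, 6.000]] (det J = -6.750).
Solving J·Δ = −F gives Δ = (-2.917, 0.889).
Then the next iterate is (s, t)₁ = (-2.417, -1.111).
Re-evaluating at (-2.417, -1.111): F = (-12.04534, -9.29821), so ‖F‖₂ = 15.217.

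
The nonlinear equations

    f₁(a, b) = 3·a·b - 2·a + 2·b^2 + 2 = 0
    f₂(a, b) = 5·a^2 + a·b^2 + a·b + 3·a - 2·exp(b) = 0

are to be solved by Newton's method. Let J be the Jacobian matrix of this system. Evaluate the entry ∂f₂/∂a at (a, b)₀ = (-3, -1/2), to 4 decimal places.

∂f₂/∂a = 10·a + b^2 + b + 3.
At (-3, -1/2) this is -27.2500.

-27.2500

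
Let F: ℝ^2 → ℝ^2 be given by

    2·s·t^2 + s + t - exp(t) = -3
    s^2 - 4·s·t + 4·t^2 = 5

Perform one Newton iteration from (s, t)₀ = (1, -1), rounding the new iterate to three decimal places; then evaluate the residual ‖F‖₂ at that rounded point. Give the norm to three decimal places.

14.145

At (1, -1): F = (4.63212, 4.000).
Jacobian J = [[2·t^2 + 1, 4·s·t - exp(t) + 1], [2·s - 4·t, -4·s + 8·t]].
At the point, J = [[3.000, -3.36788], [6.000, -12.000]] (det J = -15.79272).
Solving J·Δ = −F gives Δ = (-2.667, -1.000).
Then the next iterate is (s, t)₁ = (-1.667, -2.000).
Re-evaluating at (-1.667, -2.000): F = (-14.13834, 0.44289), so ‖F‖₂ = 14.145.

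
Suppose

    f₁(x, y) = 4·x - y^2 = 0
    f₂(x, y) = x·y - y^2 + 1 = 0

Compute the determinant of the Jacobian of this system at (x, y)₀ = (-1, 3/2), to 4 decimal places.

-11.5000

J = [[4, -2·y], [y, x - 2·y]].
At the point, J = [[4.0000, -3.0000], [1.5000, -4.0000]].
det J = -11.5000.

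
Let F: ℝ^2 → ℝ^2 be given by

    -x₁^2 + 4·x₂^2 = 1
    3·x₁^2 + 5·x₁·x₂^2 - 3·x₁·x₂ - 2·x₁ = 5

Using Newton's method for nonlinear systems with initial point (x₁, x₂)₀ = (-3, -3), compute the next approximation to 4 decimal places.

At (-3, -3): F = (26.0000, -134.0000).
Jacobian J = [[-2·x₁, 8·x₂], [6·x₁ + 5·x₂^2 - 3·x₂ - 2, 10·x₁·x₂ - 3·x₁]].
At the point, J = [[6.0000, -24.0000], [34.0000, 99.0000]] (det J = 1410.0000).
Solving J·Δ = −F gives Δ = (0.4553, 1.1972).
Then the next iterate is (x₁, x₂)₁ = (-2.5447, -1.8028).

(-2.5447, -1.8028)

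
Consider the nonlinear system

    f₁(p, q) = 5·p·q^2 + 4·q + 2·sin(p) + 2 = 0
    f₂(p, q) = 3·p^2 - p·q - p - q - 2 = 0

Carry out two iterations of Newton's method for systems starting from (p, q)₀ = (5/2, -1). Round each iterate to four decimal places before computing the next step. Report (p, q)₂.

(1.1343, 0.1401)

At (5/2, -1): F = (11.696944, 17.7500).
Jacobian J = [[5·q^2 + 2·cos(p), 10·p·q + 4], [6·p - q - 1, -p - 1]].
At the point, J = [[3.397713, -21.0000], [15.0000, -3.5000]] (det J = 303.108005).
Solving J·Δ = −F gives Δ = (-1.0947, 0.3799).
Then the next iterate is (p, q)₁ = (1.4053, -0.6201).
Round to (1.4053, -0.6201) and repeat: F = (4.194131, 4.010831), J = [[2.252104, -4.714265], [8.0519, -2.4053]].
Δ = (-0.2710, 0.7602), so (p, q)₂ = (1.1343, 0.1401).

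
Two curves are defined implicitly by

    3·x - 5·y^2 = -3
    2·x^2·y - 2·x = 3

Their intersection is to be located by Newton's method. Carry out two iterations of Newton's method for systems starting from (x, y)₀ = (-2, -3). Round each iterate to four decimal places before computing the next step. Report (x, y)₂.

(-1.0384, -0.7161)

At (-2, -3): F = (-48.0000, -23.0000).
Jacobian J = [[3, -10·y], [4·x·y - 2, 2·x^2]].
At the point, J = [[3.0000, 30.0000], [22.0000, 8.0000]] (det J = -636.0000).
Solving J·Δ = −F gives Δ = (0.4811, 1.5519).
Then the next iterate is (x, y)₁ = (-1.5189, -1.4481).
Round to (-1.5189, -1.4481) and repeat: F = (-12.041668, -6.643899), J = [[3.0000, 14.4810], [6.798076, 4.614114]].
Δ = (0.4805, 0.7320), so (x, y)₂ = (-1.0384, -0.7161).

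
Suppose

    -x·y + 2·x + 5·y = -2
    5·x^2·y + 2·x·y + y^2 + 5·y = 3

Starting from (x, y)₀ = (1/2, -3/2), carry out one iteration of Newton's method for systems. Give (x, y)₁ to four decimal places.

(-0.0855, -0.2113)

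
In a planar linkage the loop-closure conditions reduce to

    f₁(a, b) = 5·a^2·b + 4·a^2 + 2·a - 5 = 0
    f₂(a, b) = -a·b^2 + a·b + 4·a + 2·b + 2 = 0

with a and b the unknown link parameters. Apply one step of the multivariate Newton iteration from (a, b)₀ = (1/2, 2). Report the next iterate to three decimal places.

At (1/2, 2): F = (-0.500, 7.000).
Jacobian J = [[10·a·b + 8·a + 2, 5·a^2], [-b^2 + b + 4, -2·a·b + a + 2]].
At the point, J = [[16.000, 1.250], [2.000, 0.500]] (det J = 5.500).
Solving J·Δ = −F gives Δ = (1.636, -20.545).
Then the next iterate is (a, b)₁ = (2.136, -18.545).

(2.136, -18.545)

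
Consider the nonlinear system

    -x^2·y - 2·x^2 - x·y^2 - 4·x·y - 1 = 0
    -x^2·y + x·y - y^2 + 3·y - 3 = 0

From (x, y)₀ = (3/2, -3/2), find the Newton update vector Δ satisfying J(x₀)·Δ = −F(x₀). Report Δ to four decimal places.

At (3/2, -3/2): F = (3.5000, -8.6250).
Jacobian J = [[-2·x·y - 4·x - y^2 - 4·y, -x^2 - 2·x·y - 4·x], [-2·x·y + y, -x^2 + x - 2·y + 3]].
At the point, J = [[2.2500, -3.7500], [3.0000, 5.2500]] (det J = 23.0625).
Solving J·Δ = −F gives Δ = (0.6057, 1.2967).

(0.6057, 1.2967)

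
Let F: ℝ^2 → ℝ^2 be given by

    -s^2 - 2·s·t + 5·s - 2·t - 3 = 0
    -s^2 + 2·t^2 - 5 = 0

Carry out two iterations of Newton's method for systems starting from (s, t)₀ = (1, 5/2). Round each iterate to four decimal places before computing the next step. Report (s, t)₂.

(0.9260, 0.8698)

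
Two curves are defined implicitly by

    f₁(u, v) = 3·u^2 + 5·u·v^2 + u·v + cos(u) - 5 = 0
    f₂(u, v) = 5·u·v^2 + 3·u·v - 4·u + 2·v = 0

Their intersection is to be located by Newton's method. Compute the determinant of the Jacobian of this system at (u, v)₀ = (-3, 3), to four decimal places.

1726.3114

J = [[6·u + 5·v^2 + v - sin(u), 10·u·v + u], [5·v^2 + 3·v - 4, 10·u·v + 3·u + 2]].
At the point, J = [[30.141120, -93.0000], [50.0000, -97.0000]].
det J = 1726.3114.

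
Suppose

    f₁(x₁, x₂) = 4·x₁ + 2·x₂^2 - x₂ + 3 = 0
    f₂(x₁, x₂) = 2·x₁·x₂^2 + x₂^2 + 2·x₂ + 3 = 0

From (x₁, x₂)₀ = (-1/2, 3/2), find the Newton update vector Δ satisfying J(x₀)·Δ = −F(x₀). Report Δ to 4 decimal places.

(-1.5172, 0.4138)

At (-1/2, 3/2): F = (4.0000, 6.0000).
Jacobian J = [[4, 4·x₂ - 1], [2·x₂^2, 4·x₁·x₂ + 2·x₂ + 2]].
At the point, J = [[4.0000, 5.0000], [4.5000, 2.0000]] (det J = -14.5000).
Solving J·Δ = −F gives Δ = (-1.5172, 0.4138).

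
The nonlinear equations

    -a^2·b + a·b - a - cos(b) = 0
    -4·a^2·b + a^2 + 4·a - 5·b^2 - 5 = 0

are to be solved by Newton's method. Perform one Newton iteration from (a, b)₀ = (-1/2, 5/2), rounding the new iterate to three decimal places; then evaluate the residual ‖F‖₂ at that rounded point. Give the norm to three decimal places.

At (-1/2, 5/2): F = (-0.57386, -40.500).
Jacobian J = [[-2·a·b + b - 1, -a^2 + a + sin(b)], [-8·a·b + 2·a + 4, -4·a^2 - 10·b]].
At the point, J = [[4.000, -0.15153], [13.000, -26.000]] (det J = -102.03014).
Solving J·Δ = −F gives Δ = (0.086, -1.515).
Then the next iterate is (a, b)₁ = (-0.414, 0.985).
Re-evaluating at (-0.414, 0.985): F = (-0.71548, -12.01103), so ‖F‖₂ = 12.032.

12.032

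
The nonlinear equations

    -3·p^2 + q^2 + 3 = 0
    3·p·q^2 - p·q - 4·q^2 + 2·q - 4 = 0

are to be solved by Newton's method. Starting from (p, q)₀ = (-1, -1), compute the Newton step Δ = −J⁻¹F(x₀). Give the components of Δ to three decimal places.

At (-1, -1): F = (1.000, -14.000).
Jacobian J = [[-6·p, 2·q], [3·q^2 - q, 6·p·q - p - 8·q + 2]].
At the point, J = [[6.000, -2.000], [4.000, 17.000]] (det J = 110.000).
Solving J·Δ = −F gives Δ = (0.100, 0.800).

(0.100, 0.800)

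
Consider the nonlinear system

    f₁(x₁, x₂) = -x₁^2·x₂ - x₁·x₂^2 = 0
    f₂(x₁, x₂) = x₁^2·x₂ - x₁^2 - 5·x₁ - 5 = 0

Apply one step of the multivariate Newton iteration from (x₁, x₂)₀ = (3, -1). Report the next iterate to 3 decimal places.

(-7.000, -15.667)

At (3, -1): F = (6.000, -38.000).
Jacobian J = [[-2·x₁·x₂ - x₂^2, -x₁^2 - 2·x₁·x₂], [2·x₁·x₂ - 2·x₁ - 5, x₁^2]].
At the point, J = [[5.000, -3.000], [-17.000, 9.000]] (det J = -6.000).
Solving J·Δ = −F gives Δ = (-10.000, -14.667).
Then the next iterate is (x₁, x₂)₁ = (-7.000, -15.667).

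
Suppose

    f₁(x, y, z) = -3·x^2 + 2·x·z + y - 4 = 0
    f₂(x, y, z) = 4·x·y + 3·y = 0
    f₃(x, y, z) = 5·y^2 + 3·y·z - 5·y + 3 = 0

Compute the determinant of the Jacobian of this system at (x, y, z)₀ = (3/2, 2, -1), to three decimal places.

-354.000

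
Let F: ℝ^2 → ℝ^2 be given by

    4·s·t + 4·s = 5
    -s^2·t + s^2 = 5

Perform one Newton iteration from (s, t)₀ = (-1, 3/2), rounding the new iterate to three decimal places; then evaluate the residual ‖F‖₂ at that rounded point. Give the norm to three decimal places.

At (-1, 3/2): F = (-15.000, -5.500).
Jacobian J = [[4·t + 4, 4·s], [-2·s·t + 2·s, -s^2]].
At the point, J = [[10.000, -4.000], [1.000, -1.000]] (det J = -6.000).
Solving J·Δ = −F gives Δ = (-1.167, -6.667).
Then the next iterate is (s, t)₁ = (-2.167, -5.167).
Re-evaluating at (-2.167, -5.167): F = (31.11956, 23.95955), so ‖F‖₂ = 39.275.

39.275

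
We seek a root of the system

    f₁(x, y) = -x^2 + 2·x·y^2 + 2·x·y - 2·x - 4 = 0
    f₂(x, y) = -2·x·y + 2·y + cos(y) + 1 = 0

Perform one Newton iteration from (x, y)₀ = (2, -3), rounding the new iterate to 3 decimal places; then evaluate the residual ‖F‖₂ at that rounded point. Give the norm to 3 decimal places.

At (2, -3): F = (12.000, 6.01001).
Jacobian J = [[-2·x + 2·y^2 + 2·y - 2, 4·x·y + 2·x], [-2·y, -2·x - sin(y) + 2]].
At the point, J = [[6.000, -20.000], [6.000, -1.85888]] (det J = 108.84672).
Solving J·Δ = −F gives Δ = (-0.899, 0.330).
Then the next iterate is (x, y)₁ = (1.101, -2.670).
Re-evaluating at (1.101, -2.670): F = (2.40430, 0.64849), so ‖F‖₂ = 2.490.

2.490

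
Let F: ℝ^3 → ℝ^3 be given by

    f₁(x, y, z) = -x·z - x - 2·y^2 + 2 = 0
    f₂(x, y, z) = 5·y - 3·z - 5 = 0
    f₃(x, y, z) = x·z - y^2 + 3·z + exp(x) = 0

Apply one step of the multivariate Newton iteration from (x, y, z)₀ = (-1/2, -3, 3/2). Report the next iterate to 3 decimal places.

At (-1/2, -3, 3/2): F = (-14.750, -24.500, -4.64347).
Jacobian J = [[-z - 1, -4·y, -x], [0, 5, -3], [z + exp(x), -2·y, x + 3]].
At the point, J = [[-2.500, 12.000, 0.500], [0.000, 5.000, -3.000], [2.10653, 6.000, 2.500]] (det J = -157.35143).
Solving J·Δ = −F gives Δ = (2.481, 1.951, -4.915).
Then the next iterate is (x, y, z)₁ = (1.981, -1.049, -3.415).

(1.981, -1.049, -3.415)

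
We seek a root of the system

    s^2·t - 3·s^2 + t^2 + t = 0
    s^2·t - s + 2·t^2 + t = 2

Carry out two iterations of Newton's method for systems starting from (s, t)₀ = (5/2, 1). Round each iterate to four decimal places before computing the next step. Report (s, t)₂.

(0.9664, 0.8820)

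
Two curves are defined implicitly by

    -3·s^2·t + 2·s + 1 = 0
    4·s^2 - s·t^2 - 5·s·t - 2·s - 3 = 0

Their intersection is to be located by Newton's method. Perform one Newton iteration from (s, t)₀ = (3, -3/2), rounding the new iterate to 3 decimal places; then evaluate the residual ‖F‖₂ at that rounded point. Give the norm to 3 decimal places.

At (3, -3/2): F = (47.500, 42.750).
Jacobian J = [[-6·s·t + 2, -3·s^2], [8·s - t^2 - 5·t - 2, -2·s·t - 5·s]].
At the point, J = [[29.000, -27.000], [27.250, -6.000]] (det J = 561.750).
Solving J·Δ = −F gives Δ = (-1.547, 0.097).
Then the next iterate is (s, t)₁ = (1.453, -1.403).
Re-evaluating at (1.453, -1.403): F = (12.79208, 9.87153), so ‖F‖₂ = 16.158.

16.158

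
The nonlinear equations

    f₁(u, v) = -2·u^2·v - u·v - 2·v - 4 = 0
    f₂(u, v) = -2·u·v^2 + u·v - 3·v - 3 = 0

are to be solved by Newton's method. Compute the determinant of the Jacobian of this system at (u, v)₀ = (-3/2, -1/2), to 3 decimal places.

J = [[-4·u·v - v, -2·u^2 - u - 2], [-2·v^2 + v, -4·u·v + u - 3]].
At the point, J = [[-2.500, -5.000], [-1.000, -7.500]].
det J = 13.750.

13.750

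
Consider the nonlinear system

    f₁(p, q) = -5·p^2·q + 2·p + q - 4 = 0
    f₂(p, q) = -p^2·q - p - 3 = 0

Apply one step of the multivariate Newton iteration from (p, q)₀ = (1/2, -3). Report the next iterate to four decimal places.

(0.4667, -14.2667)

At (1/2, -3): F = (-2.2500, -2.7500).
Jacobian J = [[-10·p·q + 2, -5·p^2 + 1], [-2·p·q - 1, -p^2]].
At the point, J = [[17.0000, -0.2500], [2.0000, -0.2500]] (det J = -3.7500).
Solving J·Δ = −F gives Δ = (-0.0333, -11.2667).
Then the next iterate is (p, q)₁ = (0.4667, -14.2667).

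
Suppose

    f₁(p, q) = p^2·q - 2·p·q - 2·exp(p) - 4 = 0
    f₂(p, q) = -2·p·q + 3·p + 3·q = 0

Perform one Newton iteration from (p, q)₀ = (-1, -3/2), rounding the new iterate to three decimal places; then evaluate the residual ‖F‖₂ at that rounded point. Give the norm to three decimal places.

6.861

At (-1, -3/2): F = (-9.23576, -10.500).
Jacobian J = [[2·p·q - 2·q - 2·exp(p), p^2 - 2·p], [-2·q + 3, -2·p + 3]].
At the point, J = [[5.26424, 3.000], [6.000, 5.000]] (det J = 8.32121).
Solving J·Δ = −F gives Δ = (1.764, -0.017).
Then the next iterate is (p, q)₁ = (0.764, -1.517).
Re-evaluating at (0.764, -1.517): F = (-6.86118, 0.05898), so ‖F‖₂ = 6.861.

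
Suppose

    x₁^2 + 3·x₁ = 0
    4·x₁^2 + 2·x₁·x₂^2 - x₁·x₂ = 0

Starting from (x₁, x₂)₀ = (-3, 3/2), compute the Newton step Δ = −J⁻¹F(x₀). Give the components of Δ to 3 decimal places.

(0.000, 1.800)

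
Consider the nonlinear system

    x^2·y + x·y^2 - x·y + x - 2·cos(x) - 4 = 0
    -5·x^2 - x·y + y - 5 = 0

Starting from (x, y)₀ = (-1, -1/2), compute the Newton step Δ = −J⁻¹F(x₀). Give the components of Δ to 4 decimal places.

(0.6245, 2.2214)

At (-1, -1/2): F = (-7.330605, -11.0000).
Jacobian J = [[2·x·y + y^2 - y + 2·sin(x) + 1, x^2 + 2·x·y - x], [-10·x - y, -x + 1]].
At the point, J = [[1.067058, 3.0000], [10.5000, 2.0000]] (det J = -29.365884).
Solving J·Δ = −F gives Δ = (0.6245, 2.2214).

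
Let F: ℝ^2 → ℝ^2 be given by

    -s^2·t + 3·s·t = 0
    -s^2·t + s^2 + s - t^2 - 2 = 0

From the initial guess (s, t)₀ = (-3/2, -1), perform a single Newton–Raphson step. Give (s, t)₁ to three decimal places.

(-1.552, 0.047)

At (-3/2, -1): F = (6.750, 0.000).
Jacobian J = [[-2·s·t + 3·t, -s^2 + 3·s], [-2·s·t + 2·s + 1, -s^2 - 2·t]].
At the point, J = [[-6.000, -6.750], [-5.000, -0.250]] (det J = -32.250).
Solving J·Δ = −F gives Δ = (-0.052, 1.047).
Then the next iterate is (s, t)₁ = (-1.552, 0.047).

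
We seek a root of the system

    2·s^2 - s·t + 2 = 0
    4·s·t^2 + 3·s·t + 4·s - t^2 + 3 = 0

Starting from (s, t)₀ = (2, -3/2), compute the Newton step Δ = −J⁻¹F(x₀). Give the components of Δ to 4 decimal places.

At (2, -3/2): F = (13.0000, 17.7500).
Jacobian J = [[4·s - t, -s], [4·t^2 + 3·t + 4, 8·s·t + 3·s - 2·t]].
At the point, J = [[9.5000, -2.0000], [8.5000, -15.0000]] (det J = -125.5000).
Solving J·Δ = −F gives Δ = (-1.2709, 0.4631).

(-1.2709, 0.4631)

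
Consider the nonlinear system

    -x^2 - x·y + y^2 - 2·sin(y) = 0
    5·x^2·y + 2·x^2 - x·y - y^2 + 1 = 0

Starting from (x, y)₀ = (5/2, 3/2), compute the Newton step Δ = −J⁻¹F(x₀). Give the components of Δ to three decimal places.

(-1.471, 0.516)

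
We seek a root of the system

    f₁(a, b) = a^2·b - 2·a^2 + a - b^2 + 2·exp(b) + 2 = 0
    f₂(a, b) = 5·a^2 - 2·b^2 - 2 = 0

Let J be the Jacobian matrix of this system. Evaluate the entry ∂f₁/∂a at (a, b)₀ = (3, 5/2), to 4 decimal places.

∂f₁/∂a = 2·a·b - 4·a + 1.
At (3, 5/2) this is 4.0000.

4.0000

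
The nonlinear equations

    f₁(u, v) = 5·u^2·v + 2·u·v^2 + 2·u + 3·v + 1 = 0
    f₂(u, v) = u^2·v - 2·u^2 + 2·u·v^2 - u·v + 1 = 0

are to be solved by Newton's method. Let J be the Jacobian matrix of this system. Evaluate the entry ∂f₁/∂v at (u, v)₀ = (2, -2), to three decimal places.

7.000

∂f₁/∂v = 5·u^2 + 4·u·v + 3.
At (2, -2) this is 7.000.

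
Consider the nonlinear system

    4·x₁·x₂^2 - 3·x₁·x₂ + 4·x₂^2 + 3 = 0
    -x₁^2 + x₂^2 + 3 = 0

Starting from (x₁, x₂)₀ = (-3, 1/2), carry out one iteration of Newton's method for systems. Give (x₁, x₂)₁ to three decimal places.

(-1.269, -4.135)

At (-3, 1/2): F = (5.500, -5.750).
Jacobian J = [[4·x₂^2 - 3·x₂, 8·x₁·x₂ - 3·x₁ + 8·x₂], [-2·x₁, 2·x₂]].
At the point, J = [[-0.500, 1.000], [6.000, 1.000]] (det J = -6.500).
Solving J·Δ = −F gives Δ = (1.731, -4.635).
Then the next iterate is (x₁, x₂)₁ = (-1.269, -4.135).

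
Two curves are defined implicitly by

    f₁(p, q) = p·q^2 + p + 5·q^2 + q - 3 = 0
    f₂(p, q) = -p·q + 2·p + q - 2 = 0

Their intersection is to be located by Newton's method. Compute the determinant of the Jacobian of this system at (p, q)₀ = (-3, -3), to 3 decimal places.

95.000

J = [[q^2 + 1, 2·p·q + 10·q + 1], [-q + 2, -p + 1]].
At the point, J = [[10.000, -11.000], [5.000, 4.000]].
det J = 95.000.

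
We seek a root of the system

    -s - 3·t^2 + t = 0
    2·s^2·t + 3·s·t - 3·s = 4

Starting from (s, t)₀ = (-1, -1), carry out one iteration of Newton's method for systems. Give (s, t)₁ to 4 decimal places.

(-1.2000, -0.6000)

At (-1, -1): F = (-3.0000, 0.0000).
Jacobian J = [[-1, -6·t + 1], [4·s·t + 3·t - 3, 2·s^2 + 3·s]].
At the point, J = [[-1.0000, 7.0000], [-2.0000, -1.0000]] (det J = 15.0000).
Solving J·Δ = −F gives Δ = (-0.2000, 0.4000).
Then the next iterate is (s, t)₁ = (-1.2000, -0.6000).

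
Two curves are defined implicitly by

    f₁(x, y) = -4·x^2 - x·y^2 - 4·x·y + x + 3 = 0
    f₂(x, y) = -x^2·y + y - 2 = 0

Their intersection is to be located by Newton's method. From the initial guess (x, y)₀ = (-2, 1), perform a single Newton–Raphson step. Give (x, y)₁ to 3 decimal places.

At (-2, 1): F = (-5.000, -5.000).
Jacobian J = [[-8·x - y^2 - 4·y + 1, -2·x·y - 4·x], [-2·x·y, -x^2 + 1]].
At the point, J = [[12.000, 12.000], [4.000, -3.000]] (det J = -84.000).
Solving J·Δ = −F gives Δ = (0.893, -0.476).
Then the next iterate is (x, y)₁ = (-1.107, 0.524).

(-1.107, 0.524)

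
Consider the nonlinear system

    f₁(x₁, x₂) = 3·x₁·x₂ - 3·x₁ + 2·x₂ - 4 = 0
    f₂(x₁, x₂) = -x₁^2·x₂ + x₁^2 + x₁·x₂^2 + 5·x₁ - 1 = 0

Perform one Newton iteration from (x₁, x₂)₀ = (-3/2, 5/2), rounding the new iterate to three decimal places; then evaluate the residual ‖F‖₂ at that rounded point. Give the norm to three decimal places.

7.439

At (-3/2, 5/2): F = (-5.750, -21.250).
Jacobian J = [[3·x₂ - 3, 3·x₁ + 2], [-2·x₁·x₂ + 2·x₁ + x₂^2 + 5, -x₁^2 + 2·x₁·x₂]].
At the point, J = [[4.500, -2.500], [15.750, -9.750]] (det J = -4.500).
Solving J·Δ = −F gives Δ = (0.653, -1.125).
Then the next iterate is (x₁, x₂)₁ = (-0.847, 1.375).
Re-evaluating at (-0.847, 1.375): F = (-2.20287, -7.10539), so ‖F‖₂ = 7.439.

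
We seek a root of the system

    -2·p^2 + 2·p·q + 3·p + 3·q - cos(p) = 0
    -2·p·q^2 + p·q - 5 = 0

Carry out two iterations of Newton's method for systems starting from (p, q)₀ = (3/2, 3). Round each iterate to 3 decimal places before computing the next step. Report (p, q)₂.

At (3/2, 3): F = (17.92926, -27.500).
Jacobian J = [[-4·p + 2·q + sin(p) + 3, 2·p + 3], [-2·q^2 + q, -4·p·q + p]].
At the point, J = [[3.99749, 6.000], [-15.000, -16.500]] (det J = 24.04133).
Solving J·Δ = −F gives Δ = (5.442, -6.614).
Then the next iterate is (p, q)₁ = (6.942, -3.614).
Round to (6.942, -3.614) and repeat: F = (-137.36622, -211.42726), J = [[-31.38382, 16.884], [-29.73599, 107.29555]].
Δ = (-3.898, 0.890), so (p, q)₂ = (3.044, -2.724).

(3.044, -2.724)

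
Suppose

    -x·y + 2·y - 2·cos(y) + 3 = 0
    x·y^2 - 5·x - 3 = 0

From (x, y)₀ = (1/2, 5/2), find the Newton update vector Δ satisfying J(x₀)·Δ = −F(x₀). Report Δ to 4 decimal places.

(2.8360, -0.4680)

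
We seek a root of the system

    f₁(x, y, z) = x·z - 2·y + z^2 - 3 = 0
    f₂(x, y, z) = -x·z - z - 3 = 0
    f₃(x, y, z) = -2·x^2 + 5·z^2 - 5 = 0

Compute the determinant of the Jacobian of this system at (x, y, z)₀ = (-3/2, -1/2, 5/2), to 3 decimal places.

J = [[z, -2, x + 2·z], [-z, 0, -x - 1], [-4·x, 0, 10·z]].
At the point, J = [[2.500, -2.000, 3.500], [-2.500, 0.000, 0.500], [6.000, 0.000, 25.000]].
det J = -131.000.

-131.000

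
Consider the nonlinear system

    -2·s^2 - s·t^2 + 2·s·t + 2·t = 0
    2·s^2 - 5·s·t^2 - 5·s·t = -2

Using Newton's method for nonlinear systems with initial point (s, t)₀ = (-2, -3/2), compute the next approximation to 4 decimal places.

(-0.9933, -1.2164)

At (-2, -3/2): F = (-0.5000, 17.5000).
Jacobian J = [[-4·s - t^2 + 2·t, -2·s·t + 2·s + 2], [4·s - 5·t^2 - 5·t, -10·s·t - 5·s]].
At the point, J = [[2.7500, -8.0000], [-11.7500, -20.0000]] (det J = -149.0000).
Solving J·Δ = −F gives Δ = (1.0067, 0.2836).
Then the next iterate is (s, t)₁ = (-0.9933, -1.2164).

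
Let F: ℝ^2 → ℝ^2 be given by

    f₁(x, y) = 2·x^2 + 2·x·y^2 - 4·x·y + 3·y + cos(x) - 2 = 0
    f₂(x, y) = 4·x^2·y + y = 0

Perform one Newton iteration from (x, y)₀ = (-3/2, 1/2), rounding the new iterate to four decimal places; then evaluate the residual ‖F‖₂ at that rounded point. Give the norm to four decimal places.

2.1563

At (-3/2, 1/2): F = (6.320737, 5.0000).
Jacobian J = [[4·x + 2·y^2 - 4·y - sin(x), 4·x·y - 4·x + 3], [8·x·y, 4·x^2 + 1]].
At the point, J = [[-6.502505, 6.0000], [-6.0000, 10.0000]] (det J = -29.025050).
Solving J·Δ = −F gives Δ = (1.1441, 0.1865).
Then the next iterate is (x, y)₁ = (-0.3559, 0.6865).
Re-evaluating at (-0.3559, 0.6865): F = (1.892006, 1.034322), so ‖F‖₂ = 2.1563.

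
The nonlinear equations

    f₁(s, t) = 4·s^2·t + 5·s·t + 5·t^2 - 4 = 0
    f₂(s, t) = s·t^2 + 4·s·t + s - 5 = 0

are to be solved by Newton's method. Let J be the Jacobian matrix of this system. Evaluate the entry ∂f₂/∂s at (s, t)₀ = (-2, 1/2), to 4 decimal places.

∂f₂/∂s = t^2 + 4·t + 1.
At (-2, 1/2) this is 3.2500.

3.2500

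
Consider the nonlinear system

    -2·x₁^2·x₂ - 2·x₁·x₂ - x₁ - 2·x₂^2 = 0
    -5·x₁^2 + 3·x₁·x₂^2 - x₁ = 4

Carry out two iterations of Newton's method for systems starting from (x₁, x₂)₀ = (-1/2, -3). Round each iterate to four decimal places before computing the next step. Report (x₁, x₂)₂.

At (-1/2, -3): F = (-19.0000, -18.2500).
Jacobian J = [[-4·x₁·x₂ - 2·x₂ - 1, -2·x₁^2 - 2·x₁ - 4·x₂], [-10·x₁ + 3·x₂^2 - 1, 6·x₁·x₂]].
At the point, J = [[-1.0000, 12.5000], [31.0000, 9.0000]] (det J = -396.5000).
Solving J·Δ = −F gives Δ = (0.1441, 1.5315).
Then the next iterate is (x₁, x₂)₁ = (-0.3559, -1.4685).
Round to (-0.3559, -1.4685) and repeat: F = (-4.630348, -6.579911), J = [[-0.153557, 6.332470], [9.028477, 3.135835]].
Δ = (0.4709, 0.7426), so (x₁, x₂)₂ = (0.1150, -0.7259).

(0.1150, -0.7259)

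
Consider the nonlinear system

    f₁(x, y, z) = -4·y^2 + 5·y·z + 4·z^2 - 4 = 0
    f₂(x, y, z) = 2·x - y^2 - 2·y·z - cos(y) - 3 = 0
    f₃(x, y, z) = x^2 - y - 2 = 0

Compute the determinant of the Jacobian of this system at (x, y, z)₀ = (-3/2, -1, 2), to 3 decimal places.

J = [[0, -8·y + 5·z, 5·y + 8·z], [2, -2·y - 2·z + sin(y), -2·y], [2·x, -1, 0]].
At the point, J = [[0.000, 18.000, 11.000], [2.000, -2.84147, 2.000], [-3.000, -1.000, 0.000]].
det J = -223.769.

-223.769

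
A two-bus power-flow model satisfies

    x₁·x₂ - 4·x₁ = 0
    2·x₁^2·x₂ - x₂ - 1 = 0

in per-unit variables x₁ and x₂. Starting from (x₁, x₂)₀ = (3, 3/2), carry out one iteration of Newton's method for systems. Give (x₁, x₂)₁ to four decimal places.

(0.9171, 2.2642)

At (3, 3/2): F = (-7.5000, 24.5000).
Jacobian J = [[x₂ - 4, x₁], [4·x₁·x₂, 2·x₁^2 - 1]].
At the point, J = [[-2.5000, 3.0000], [18.0000, 17.0000]] (det J = -96.5000).
Solving J·Δ = −F gives Δ = (-2.0829, 0.7642).
Then the next iterate is (x₁, x₂)₁ = (0.9171, 2.2642).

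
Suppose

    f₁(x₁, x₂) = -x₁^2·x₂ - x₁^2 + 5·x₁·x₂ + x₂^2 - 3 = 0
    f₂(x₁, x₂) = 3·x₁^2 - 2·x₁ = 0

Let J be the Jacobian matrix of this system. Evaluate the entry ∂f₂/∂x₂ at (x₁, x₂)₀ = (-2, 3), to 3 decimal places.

0.000

∂f₂/∂x₂ = 0.
At (-2, 3) this is 0.000.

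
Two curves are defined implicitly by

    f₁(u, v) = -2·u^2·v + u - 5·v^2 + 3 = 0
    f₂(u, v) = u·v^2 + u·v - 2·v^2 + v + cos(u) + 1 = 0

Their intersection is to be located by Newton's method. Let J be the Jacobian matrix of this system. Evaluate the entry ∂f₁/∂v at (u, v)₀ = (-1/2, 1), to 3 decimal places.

-10.500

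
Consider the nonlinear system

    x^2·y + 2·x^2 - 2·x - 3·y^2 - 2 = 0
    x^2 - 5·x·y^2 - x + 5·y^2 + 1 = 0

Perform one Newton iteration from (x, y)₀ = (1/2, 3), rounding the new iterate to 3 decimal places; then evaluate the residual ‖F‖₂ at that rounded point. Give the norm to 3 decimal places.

At (1/2, 3): F = (-28.750, 23.250).
Jacobian J = [[2·x·y + 4·x - 2, x^2 - 6·y], [2·x - 5·y^2 - 1, -10·x·y + 10·y]].
At the point, J = [[3.000, -17.750], [-45.000, 15.000]] (det J = -753.750).
Solving J·Δ = −F gives Δ = (-0.025, -1.624).
Then the next iterate is (x, y)₁ = (0.475, 1.376).
Re-evaluating at (0.475, 1.376): F = (-7.86842, 5.72074), so ‖F‖₂ = 9.728.

9.728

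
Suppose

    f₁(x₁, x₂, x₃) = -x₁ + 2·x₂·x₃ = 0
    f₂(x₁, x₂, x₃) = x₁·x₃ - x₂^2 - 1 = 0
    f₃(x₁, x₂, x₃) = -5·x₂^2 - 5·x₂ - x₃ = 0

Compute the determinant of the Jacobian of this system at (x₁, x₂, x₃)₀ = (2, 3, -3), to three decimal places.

572.000

J = [[-1, 2·x₃, 2·x₂], [x₃, -2·x₂, x₁], [0, -10·x₂ - 5, -1]].
At the point, J = [[-1.000, -6.000, 6.000], [-3.000, -6.000, 2.000], [0.000, -35.000, -1.000]].
det J = 572.000.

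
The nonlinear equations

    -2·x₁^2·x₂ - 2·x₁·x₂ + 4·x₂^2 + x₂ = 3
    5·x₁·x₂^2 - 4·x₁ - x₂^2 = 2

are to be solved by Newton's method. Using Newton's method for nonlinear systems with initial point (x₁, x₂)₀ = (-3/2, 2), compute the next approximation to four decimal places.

At (-3/2, 2): F = (12.0000, -30.0000).
Jacobian J = [[-4·x₁·x₂ - 2·x₂, -2·x₁^2 - 2·x₁ + 8·x₂ + 1], [5·x₂^2 - 4, 10·x₁·x₂ - 2·x₂]].
At the point, J = [[8.0000, 15.5000], [16.0000, -34.0000]] (det J = -520.0000).
Solving J·Δ = −F gives Δ = (0.1096, -0.8308).
Then the next iterate is (x₁, x₂)₁ = (-1.3904, 1.1692).

(-1.3904, 1.1692)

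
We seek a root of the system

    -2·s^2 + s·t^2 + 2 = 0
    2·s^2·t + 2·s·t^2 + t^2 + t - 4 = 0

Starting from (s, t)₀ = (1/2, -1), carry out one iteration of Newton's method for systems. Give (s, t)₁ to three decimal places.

(3.900, -2.400)

At (1/2, -1): F = (2.000, -3.500).
Jacobian J = [[-4·s + t^2, 2·s·t], [4·s·t + 2·t^2, 2·s^2 + 4·s·t + 2·t + 1]].
At the point, J = [[-1.000, -1.000], [0.000, -2.500]] (det J = 2.500).
Solving J·Δ = −F gives Δ = (3.400, -1.400).
Then the next iterate is (s, t)₁ = (3.900, -2.400).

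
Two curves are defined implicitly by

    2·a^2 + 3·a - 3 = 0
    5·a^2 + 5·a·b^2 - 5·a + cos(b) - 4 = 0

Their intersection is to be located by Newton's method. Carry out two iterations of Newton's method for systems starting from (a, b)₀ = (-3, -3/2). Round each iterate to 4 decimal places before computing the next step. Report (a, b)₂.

At (-3, -3/2): F = (6.0000, 22.320737).
Jacobian J = [[4·a + 3, 0], [10·a + 5·b^2 - 5, 10·a·b - sin(b)]].
At the point, J = [[-9.0000, 0.0000], [-23.7500, 45.997495]] (det J = -413.977455).
Solving J·Δ = −F gives Δ = (0.6667, -0.1410).
Then the next iterate is (a, b)₁ = (-2.3333, -1.6410).
Round to (-2.3333, -1.6410) and repeat: F = (0.888678, 3.401302), J = [[-6.3332, 0.0000], [-14.868595, 39.286990]].
Δ = (0.1403, -0.0335), so (a, b)₂ = (-2.1930, -1.6745).

(-2.1930, -1.6745)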